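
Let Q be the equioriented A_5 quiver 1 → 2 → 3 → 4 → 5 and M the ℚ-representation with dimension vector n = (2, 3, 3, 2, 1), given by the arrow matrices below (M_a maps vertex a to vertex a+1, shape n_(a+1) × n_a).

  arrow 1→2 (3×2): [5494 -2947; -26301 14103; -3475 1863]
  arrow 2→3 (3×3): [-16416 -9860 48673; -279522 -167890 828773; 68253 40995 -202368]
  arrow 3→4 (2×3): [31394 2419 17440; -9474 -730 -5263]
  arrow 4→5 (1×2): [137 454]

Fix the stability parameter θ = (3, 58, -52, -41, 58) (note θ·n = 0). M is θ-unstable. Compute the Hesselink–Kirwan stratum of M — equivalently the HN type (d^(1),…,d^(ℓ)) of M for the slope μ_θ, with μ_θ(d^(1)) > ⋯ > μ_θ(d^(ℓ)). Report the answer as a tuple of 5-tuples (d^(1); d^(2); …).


Barcode: M ≅ I[1,4], I[1,5], I[2,2], I[3,3]. HN layers by μ_θ (3 steps, strictly decreasing):
  μ^(1)=58; μ^(2)=-8; μ^(3)=-52

((0, 1, 0, 0, 1); (2, 2, 2, 2, 0); (0, 0, 1, 0, 0))


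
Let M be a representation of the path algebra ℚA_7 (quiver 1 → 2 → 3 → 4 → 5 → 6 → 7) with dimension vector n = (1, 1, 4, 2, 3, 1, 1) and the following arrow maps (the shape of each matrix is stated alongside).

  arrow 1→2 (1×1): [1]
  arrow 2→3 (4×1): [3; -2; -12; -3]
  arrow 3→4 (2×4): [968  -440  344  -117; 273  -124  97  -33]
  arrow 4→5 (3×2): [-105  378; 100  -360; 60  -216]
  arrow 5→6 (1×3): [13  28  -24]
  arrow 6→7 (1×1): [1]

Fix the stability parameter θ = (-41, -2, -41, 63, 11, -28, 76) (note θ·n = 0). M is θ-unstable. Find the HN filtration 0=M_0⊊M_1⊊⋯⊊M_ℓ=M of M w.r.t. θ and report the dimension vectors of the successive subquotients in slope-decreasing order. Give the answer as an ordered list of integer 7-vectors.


Interval decomposition of M: I[1,7], I[3,3]^2, I[3,4], I[5,5]^2.
HN type (ℓ=6): μ^(1)=76; μ^(2)=63; μ^(3)=46/3; μ^(4)=11; μ^(5)=-43/2; μ^(6)=-41

((0, 0, 0, 0, 0, 0, 1); (0, 0, 0, 1, 0, 0, 0); (0, 0, 0, 1, 1, 1, 0); (0, 0, 0, 0, 2, 0, 0); (0, 1, 1, 0, 0, 0, 0); (1, 0, 3, 0, 0, 0, 0))


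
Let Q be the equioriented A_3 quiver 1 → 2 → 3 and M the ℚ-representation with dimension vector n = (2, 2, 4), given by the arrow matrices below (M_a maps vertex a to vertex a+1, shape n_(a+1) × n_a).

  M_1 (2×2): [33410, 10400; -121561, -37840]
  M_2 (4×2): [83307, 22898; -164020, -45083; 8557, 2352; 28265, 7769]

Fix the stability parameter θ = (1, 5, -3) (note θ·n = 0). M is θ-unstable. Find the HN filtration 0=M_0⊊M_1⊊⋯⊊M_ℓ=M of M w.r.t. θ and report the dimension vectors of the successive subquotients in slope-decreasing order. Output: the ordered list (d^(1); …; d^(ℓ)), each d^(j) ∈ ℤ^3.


Barcode: M ≅ I[1,1], I[1,3], I[2,3], I[3,3]^2. HN layers by μ_θ (2 steps, strictly decreasing):
  μ^(1)=1; μ^(2)=-3

((2, 2, 2); (0, 0, 2))


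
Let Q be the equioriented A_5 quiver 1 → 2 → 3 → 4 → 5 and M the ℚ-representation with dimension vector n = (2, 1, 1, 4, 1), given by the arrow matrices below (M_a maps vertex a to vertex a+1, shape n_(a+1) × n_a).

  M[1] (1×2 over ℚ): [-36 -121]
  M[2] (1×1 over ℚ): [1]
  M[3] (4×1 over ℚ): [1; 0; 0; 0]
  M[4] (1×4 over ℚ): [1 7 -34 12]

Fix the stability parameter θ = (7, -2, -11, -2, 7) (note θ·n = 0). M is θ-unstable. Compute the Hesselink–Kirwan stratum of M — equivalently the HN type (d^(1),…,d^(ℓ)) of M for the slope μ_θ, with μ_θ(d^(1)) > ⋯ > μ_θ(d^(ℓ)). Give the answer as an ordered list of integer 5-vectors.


Barcode: M ≅ I[1,1], I[1,5], I[4,4]^3. HN layers by μ_θ (2 steps, strictly decreasing):
  μ^(1)=7; μ^(2)=-2

((1, 0, 0, 0, 1); (1, 1, 1, 4, 0))


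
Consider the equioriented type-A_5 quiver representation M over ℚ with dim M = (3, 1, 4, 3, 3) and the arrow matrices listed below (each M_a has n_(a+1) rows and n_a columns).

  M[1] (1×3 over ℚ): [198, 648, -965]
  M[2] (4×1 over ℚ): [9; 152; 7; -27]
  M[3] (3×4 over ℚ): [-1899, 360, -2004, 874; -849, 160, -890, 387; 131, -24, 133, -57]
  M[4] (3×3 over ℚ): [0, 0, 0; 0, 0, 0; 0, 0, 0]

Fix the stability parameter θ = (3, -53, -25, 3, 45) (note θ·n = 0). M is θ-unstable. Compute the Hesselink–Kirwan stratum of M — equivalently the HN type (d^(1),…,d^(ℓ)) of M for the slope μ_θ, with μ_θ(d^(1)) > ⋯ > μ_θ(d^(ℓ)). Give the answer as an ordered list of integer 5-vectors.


Via rank(M_{q-1}∘⋯∘M_p): M ≅ I[1,1]^2, I[1,4], I[3,3], I[3,4]^2, I[5,5]^3.
μ_θ-semistable layers: μ^(1)=45; μ^(2)=3; μ^(3)=-25

((0, 0, 0, 0, 3); (2, 0, 0, 3, 0); (1, 1, 4, 0, 0))


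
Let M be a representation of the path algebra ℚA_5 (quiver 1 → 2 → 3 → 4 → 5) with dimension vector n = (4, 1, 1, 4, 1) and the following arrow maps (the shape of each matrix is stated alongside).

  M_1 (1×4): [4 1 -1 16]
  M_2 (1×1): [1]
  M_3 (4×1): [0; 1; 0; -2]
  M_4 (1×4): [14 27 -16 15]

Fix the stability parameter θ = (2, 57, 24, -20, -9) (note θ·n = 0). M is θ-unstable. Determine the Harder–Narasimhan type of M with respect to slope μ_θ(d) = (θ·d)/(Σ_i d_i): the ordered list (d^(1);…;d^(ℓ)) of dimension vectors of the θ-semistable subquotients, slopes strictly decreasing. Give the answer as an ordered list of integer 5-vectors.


Via rank(M_{q-1}∘⋯∘M_p): M ≅ I[1,1]^3, I[1,5], I[4,4]^3.
μ_θ-semistable layers: μ^(1)=13; μ^(2)=2; μ^(3)=-20

((0, 1, 1, 1, 1); (4, 0, 0, 0, 0); (0, 0, 0, 3, 0))


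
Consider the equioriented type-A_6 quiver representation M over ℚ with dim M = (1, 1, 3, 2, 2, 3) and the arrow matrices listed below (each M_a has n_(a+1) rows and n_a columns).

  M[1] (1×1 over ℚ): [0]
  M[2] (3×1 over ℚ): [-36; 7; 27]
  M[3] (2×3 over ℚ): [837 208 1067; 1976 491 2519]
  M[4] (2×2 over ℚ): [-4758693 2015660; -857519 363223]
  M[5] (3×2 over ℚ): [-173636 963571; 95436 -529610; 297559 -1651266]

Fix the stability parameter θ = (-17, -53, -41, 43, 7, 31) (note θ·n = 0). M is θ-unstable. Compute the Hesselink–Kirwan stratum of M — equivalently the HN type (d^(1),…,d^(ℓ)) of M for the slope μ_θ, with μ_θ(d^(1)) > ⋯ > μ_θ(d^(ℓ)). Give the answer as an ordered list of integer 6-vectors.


Interval decomposition of M: I[1,1], I[2,6], I[3,3], I[3,6], I[6,6].
HN type (ℓ=5): μ^(1)=31; μ^(2)=25; μ^(3)=-17; μ^(4)=-41; μ^(5)=-53

((0, 0, 0, 0, 0, 3); (0, 0, 0, 2, 2, 0); (1, 0, 0, 0, 0, 0); (0, 0, 3, 0, 0, 0); (0, 1, 0, 0, 0, 0))


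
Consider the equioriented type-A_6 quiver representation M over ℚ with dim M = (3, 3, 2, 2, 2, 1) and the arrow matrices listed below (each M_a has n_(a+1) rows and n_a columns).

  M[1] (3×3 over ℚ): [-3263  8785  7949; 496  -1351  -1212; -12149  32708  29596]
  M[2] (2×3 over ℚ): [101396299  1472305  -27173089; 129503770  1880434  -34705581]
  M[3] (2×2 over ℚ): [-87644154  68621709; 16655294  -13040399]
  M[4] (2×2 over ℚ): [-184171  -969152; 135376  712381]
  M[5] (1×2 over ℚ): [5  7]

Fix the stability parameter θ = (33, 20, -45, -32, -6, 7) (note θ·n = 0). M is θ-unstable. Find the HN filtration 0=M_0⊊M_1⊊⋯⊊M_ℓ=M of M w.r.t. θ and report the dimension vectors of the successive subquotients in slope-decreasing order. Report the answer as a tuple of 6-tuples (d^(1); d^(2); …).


Interval decomposition of M: I[1,2], I[1,3], I[1,5], I[4,6].
HN type (ℓ=5): μ^(1)=53/2; μ^(2)=7; μ^(3)=8/3; μ^(4)=-6; μ^(5)=-32

((1, 1, 0, 0, 0, 0); (0, 0, 0, 0, 0, 1); (1, 1, 1, 0, 0, 0); (1, 1, 1, 1, 2, 0); (0, 0, 0, 1, 0, 0))


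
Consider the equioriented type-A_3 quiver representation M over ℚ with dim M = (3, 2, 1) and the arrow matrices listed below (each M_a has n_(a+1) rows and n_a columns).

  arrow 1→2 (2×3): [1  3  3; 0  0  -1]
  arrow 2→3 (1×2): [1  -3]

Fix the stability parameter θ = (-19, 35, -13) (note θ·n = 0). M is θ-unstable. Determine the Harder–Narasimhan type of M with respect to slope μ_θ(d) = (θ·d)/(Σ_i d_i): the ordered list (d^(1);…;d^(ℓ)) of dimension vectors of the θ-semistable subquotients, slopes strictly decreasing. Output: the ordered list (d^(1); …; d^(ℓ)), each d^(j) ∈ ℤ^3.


Barcode: M ≅ I[1,1], I[1,2], I[1,3]. HN layers by μ_θ (3 steps, strictly decreasing):
  μ^(1)=35; μ^(2)=11; μ^(3)=-19

((0, 1, 0); (0, 1, 1); (3, 0, 0))


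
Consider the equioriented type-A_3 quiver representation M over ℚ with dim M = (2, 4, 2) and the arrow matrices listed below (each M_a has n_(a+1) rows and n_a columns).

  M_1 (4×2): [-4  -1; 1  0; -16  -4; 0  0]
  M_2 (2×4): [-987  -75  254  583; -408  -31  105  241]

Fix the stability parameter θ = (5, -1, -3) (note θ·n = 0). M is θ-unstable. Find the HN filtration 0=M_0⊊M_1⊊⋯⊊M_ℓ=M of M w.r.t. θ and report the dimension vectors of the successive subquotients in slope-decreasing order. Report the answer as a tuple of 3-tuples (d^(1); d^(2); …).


Via rank(M_{q-1}∘⋯∘M_p): M ≅ I[1,3]^2, I[2,2]^2.
μ_θ-semistable layers: μ^(1)=1/3; μ^(2)=-1

((2, 2, 2); (0, 2, 0))


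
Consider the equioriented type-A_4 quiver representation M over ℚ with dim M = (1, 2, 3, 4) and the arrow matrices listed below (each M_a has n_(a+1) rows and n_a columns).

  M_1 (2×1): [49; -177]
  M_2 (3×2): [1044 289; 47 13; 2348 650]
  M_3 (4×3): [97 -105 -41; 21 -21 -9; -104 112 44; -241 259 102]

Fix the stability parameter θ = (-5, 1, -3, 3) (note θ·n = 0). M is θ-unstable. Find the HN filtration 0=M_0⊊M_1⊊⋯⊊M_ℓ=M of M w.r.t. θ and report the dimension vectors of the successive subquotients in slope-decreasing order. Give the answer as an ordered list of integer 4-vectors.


Barcode: M ≅ I[1,4], I[2,3], I[3,4], I[4,4]^2. HN layers by μ_θ (4 steps, strictly decreasing):
  μ^(1)=3; μ^(2)=-1; μ^(3)=-3; μ^(4)=-5

((0, 0, 0, 4); (0, 2, 2, 0); (0, 0, 1, 0); (1, 0, 0, 0))


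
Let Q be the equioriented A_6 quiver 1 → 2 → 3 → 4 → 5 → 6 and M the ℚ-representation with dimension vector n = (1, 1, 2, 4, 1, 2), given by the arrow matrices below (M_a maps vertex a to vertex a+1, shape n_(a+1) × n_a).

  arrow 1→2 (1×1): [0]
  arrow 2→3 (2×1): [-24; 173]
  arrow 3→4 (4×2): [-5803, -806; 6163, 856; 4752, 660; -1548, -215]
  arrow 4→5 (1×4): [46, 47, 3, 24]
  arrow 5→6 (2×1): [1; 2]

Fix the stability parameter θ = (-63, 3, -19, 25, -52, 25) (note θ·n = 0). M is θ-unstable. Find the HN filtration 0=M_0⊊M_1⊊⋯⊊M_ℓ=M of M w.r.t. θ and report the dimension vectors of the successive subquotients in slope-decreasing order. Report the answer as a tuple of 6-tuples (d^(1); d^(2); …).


Via rank(M_{q-1}∘⋯∘M_p): M ≅ I[1,1], I[2,4], I[3,6], I[4,4]^2, I[6,6].
μ_θ-semistable layers: μ^(1)=25; μ^(2)=-8; μ^(3)=-27/2; μ^(4)=-19; μ^(5)=-63

((0, 0, 0, 3, 0, 2); (0, 1, 1, 0, 0, 0); (0, 0, 0, 1, 1, 0); (0, 0, 1, 0, 0, 0); (1, 0, 0, 0, 0, 0))


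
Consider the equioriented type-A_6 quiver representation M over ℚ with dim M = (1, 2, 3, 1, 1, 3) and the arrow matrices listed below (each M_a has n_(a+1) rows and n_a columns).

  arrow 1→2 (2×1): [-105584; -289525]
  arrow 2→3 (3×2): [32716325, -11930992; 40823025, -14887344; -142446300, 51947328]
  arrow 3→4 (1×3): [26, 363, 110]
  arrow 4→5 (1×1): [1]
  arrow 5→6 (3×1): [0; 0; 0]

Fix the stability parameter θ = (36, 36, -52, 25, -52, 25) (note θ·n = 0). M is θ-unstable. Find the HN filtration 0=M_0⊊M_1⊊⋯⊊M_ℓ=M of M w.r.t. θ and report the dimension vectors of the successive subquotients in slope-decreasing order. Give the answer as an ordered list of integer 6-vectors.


Via rank(M_{q-1}∘⋯∘M_p): M ≅ I[1,2], I[2,5], I[3,3]^2, I[6,6]^3.
μ_θ-semistable layers: μ^(1)=36; μ^(2)=25; μ^(3)=-43/4; μ^(4)=-52

((1, 1, 0, 0, 0, 0); (0, 0, 0, 0, 0, 3); (0, 1, 1, 1, 1, 0); (0, 0, 2, 0, 0, 0))


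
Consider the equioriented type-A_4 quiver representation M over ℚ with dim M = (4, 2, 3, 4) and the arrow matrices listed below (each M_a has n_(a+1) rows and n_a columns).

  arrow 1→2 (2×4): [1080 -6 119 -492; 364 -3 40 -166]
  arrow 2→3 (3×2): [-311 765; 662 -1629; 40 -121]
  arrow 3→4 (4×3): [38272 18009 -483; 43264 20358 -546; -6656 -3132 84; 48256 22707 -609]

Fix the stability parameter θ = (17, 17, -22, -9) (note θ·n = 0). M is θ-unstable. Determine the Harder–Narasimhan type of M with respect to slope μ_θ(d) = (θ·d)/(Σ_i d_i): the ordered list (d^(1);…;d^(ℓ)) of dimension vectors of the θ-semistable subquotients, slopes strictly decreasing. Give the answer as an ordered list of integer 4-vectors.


Via rank(M_{q-1}∘⋯∘M_p): M ≅ I[1,1]^2, I[1,3], I[1,4], I[3,3], I[4,4]^3.
μ_θ-semistable layers: μ^(1)=17; μ^(2)=4; μ^(3)=3/4; μ^(4)=-9; μ^(5)=-22

((2, 0, 0, 0); (1, 1, 1, 0); (1, 1, 1, 1); (0, 0, 0, 3); (0, 0, 1, 0))


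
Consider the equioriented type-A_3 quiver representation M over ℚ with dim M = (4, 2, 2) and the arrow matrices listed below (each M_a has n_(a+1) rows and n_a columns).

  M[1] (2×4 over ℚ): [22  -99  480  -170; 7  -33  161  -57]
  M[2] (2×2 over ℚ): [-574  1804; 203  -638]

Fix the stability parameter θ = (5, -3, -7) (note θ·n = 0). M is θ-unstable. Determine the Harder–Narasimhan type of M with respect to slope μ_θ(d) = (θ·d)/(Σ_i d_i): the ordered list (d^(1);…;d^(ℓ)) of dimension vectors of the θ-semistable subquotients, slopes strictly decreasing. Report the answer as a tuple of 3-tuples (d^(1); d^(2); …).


Interval decomposition of M: I[1,1]^2, I[1,2], I[1,3], I[3,3].
HN type (ℓ=4): μ^(1)=5; μ^(2)=1; μ^(3)=-5/3; μ^(4)=-7

((2, 0, 0); (1, 1, 0); (1, 1, 1); (0, 0, 1))


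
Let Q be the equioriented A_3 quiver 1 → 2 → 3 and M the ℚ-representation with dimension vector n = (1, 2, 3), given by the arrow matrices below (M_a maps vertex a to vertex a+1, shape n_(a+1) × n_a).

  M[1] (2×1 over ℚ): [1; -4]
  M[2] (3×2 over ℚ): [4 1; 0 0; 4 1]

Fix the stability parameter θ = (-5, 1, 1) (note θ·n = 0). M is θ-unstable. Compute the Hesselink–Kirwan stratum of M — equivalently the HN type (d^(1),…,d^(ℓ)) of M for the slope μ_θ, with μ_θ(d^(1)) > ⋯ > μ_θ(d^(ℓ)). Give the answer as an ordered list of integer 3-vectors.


Via rank(M_{q-1}∘⋯∘M_p): M ≅ I[1,2], I[2,3], I[3,3]^2.
μ_θ-semistable layers: μ^(1)=1; μ^(2)=-5

((0, 2, 3); (1, 0, 0))


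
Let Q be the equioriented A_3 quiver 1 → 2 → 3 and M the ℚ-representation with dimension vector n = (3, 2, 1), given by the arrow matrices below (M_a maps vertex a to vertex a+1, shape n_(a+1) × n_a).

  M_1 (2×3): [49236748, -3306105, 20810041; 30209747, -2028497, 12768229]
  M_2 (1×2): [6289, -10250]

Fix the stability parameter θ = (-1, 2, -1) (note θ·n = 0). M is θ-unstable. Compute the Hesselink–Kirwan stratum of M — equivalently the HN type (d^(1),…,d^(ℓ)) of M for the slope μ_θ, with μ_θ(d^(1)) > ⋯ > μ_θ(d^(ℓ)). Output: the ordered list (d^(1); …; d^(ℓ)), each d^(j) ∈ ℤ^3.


Interval decomposition of M: I[1,1], I[1,2], I[1,3].
HN type (ℓ=3): μ^(1)=2; μ^(2)=1/2; μ^(3)=-1

((0, 1, 0); (0, 1, 1); (3, 0, 0))


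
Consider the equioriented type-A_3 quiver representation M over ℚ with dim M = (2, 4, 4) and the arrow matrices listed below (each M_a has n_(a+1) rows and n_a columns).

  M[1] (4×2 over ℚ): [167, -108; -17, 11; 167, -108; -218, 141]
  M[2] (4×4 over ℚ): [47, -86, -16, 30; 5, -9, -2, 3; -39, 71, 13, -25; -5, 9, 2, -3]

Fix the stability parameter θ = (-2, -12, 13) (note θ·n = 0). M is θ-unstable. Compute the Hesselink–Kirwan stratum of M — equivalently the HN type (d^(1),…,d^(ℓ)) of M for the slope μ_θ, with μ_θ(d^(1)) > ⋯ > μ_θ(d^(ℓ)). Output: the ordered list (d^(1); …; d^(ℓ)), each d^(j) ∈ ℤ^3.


Via rank(M_{q-1}∘⋯∘M_p): M ≅ I[1,2], I[1,3], I[2,3]^2, I[3,3].
μ_θ-semistable layers: μ^(1)=13; μ^(2)=-7; μ^(3)=-12

((0, 0, 4); (2, 2, 0); (0, 2, 0))


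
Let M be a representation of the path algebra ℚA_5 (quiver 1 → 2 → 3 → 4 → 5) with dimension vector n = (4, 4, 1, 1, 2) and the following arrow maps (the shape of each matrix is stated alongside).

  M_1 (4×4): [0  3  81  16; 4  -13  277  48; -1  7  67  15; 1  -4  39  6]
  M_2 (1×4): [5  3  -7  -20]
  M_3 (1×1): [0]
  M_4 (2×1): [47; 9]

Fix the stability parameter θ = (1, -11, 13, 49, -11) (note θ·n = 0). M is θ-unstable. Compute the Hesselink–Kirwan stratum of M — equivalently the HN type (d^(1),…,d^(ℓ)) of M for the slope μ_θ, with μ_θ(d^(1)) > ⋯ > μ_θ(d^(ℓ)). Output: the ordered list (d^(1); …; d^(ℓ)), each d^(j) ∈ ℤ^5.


Interval decomposition of M: I[1,1], I[1,2]^2, I[1,3], I[2,2], I[4,5], I[5,5].
HN type (ℓ=5): μ^(1)=19; μ^(2)=13; μ^(3)=1; μ^(4)=-5; μ^(5)=-11

((0, 0, 0, 1, 1); (0, 0, 1, 0, 0); (1, 0, 0, 0, 0); (3, 3, 0, 0, 0); (0, 1, 0, 0, 1))


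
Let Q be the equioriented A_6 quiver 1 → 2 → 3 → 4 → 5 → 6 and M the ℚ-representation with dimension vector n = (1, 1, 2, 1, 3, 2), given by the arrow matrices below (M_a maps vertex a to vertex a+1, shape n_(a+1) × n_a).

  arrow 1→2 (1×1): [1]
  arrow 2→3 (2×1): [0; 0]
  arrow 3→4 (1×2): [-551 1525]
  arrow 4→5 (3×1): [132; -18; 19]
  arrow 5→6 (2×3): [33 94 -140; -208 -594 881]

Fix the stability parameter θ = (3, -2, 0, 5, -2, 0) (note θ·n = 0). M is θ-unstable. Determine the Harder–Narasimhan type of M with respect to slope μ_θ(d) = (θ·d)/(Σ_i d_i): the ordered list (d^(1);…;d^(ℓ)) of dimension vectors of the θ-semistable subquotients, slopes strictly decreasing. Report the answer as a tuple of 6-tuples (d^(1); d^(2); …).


Barcode: M ≅ I[1,2], I[3,3], I[3,6], I[5,5], I[5,6]. HN layers by μ_θ (4 steps, strictly decreasing):
  μ^(1)=1; μ^(2)=1/2; μ^(3)=0; μ^(4)=-2

((0, 0, 0, 1, 1, 1); (1, 1, 0, 0, 0, 0); (0, 0, 2, 0, 0, 1); (0, 0, 0, 0, 2, 0))


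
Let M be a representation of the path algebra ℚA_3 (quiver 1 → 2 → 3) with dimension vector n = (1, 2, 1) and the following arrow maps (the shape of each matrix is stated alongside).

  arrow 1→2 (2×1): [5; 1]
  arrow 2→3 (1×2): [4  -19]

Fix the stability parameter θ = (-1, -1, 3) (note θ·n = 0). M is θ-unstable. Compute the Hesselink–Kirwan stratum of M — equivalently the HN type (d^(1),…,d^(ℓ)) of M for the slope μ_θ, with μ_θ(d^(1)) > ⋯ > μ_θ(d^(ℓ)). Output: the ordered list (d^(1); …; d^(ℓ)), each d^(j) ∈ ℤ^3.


Interval decomposition of M: I[1,3], I[2,2].
HN type (ℓ=2): μ^(1)=3; μ^(2)=-1

((0, 0, 1); (1, 2, 0))


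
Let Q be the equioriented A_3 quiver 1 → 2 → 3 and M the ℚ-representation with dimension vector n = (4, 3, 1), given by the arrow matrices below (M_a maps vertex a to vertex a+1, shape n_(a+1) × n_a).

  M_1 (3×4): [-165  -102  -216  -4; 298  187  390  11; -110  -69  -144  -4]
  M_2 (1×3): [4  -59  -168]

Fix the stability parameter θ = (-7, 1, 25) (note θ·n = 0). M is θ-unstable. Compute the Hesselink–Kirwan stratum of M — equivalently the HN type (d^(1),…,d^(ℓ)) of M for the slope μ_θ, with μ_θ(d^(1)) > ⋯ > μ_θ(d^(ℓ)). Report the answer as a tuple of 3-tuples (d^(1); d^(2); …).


Barcode: M ≅ I[1,1], I[1,2]^2, I[1,3]. HN layers by μ_θ (3 steps, strictly decreasing):
  μ^(1)=25; μ^(2)=1; μ^(3)=-7

((0, 0, 1); (0, 3, 0); (4, 0, 0))


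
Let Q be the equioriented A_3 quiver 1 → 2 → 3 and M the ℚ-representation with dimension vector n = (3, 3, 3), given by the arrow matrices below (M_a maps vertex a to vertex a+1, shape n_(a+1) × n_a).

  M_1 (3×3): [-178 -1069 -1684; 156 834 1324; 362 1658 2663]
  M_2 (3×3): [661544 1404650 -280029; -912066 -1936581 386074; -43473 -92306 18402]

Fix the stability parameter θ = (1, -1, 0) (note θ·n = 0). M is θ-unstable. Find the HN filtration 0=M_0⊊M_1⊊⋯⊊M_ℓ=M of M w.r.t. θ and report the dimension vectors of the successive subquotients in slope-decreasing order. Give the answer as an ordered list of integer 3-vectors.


Via rank(M_{q-1}∘⋯∘M_p): M ≅ I[1,1], I[1,3]^2, I[2,3].
μ_θ-semistable layers: μ^(1)=1; μ^(2)=0; μ^(3)=-1

((1, 0, 0); (2, 2, 3); (0, 1, 0))


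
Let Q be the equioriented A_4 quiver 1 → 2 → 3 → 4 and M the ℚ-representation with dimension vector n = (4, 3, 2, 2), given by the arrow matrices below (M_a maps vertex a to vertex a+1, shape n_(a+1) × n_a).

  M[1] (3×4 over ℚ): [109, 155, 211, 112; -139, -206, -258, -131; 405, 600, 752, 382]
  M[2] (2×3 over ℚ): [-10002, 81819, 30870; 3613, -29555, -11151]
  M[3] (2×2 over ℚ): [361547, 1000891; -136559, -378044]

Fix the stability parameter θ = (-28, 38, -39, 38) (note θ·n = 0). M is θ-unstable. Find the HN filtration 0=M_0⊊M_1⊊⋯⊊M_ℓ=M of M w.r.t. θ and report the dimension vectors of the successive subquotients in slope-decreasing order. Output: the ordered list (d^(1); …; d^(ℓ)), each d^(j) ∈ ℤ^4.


Via rank(M_{q-1}∘⋯∘M_p): M ≅ I[1,1], I[1,2], I[1,4]^2.
μ_θ-semistable layers: μ^(1)=38; μ^(2)=-1/2; μ^(3)=-28

((0, 1, 0, 2); (0, 2, 2, 0); (4, 0, 0, 0))


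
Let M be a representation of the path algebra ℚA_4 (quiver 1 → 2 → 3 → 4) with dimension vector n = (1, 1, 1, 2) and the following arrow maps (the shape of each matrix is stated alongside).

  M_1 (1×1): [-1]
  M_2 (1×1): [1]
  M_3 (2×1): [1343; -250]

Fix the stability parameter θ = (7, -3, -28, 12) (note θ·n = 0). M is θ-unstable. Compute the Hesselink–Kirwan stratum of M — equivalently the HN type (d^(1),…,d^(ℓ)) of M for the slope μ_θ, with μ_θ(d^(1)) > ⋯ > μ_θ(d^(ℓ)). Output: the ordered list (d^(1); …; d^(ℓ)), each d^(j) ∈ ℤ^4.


Interval decomposition of M: I[1,4], I[4,4].
HN type (ℓ=2): μ^(1)=12; μ^(2)=-8

((0, 0, 0, 2); (1, 1, 1, 0))


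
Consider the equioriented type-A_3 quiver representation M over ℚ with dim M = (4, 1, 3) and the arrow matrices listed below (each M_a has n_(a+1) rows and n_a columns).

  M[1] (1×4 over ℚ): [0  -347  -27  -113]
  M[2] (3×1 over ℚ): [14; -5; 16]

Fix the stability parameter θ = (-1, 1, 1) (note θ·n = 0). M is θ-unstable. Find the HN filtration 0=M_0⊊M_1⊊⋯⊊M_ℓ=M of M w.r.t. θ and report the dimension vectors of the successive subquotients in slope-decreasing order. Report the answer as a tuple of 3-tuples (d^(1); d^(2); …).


Barcode: M ≅ I[1,1]^3, I[1,3], I[3,3]^2. HN layers by μ_θ (2 steps, strictly decreasing):
  μ^(1)=1; μ^(2)=-1

((0, 1, 3); (4, 0, 0))


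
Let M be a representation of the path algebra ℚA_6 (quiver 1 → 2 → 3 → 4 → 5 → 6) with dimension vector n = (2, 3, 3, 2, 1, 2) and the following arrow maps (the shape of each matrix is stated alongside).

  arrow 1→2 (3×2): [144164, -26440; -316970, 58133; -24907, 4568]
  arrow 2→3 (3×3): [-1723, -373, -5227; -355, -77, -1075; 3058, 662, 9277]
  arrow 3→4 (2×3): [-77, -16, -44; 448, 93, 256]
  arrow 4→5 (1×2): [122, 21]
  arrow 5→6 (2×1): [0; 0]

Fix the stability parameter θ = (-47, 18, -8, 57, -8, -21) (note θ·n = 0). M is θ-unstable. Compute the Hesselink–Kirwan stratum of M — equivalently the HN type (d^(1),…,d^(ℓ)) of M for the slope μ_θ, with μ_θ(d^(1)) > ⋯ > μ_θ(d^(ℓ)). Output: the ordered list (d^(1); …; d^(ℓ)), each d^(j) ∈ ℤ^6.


Barcode: M ≅ I[1,4], I[1,5], I[2,2], I[3,3], I[6,6]^2. HN layers by μ_θ (7 steps, strictly decreasing):
  μ^(1)=57; μ^(2)=49/2; μ^(3)=18; μ^(4)=5; μ^(5)=-8; μ^(6)=-21; μ^(7)=-47

((0, 0, 0, 1, 0, 0); (0, 0, 0, 1, 1, 0); (0, 1, 0, 0, 0, 0); (0, 2, 2, 0, 0, 0); (0, 0, 1, 0, 0, 0); (0, 0, 0, 0, 0, 2); (2, 0, 0, 0, 0, 0))


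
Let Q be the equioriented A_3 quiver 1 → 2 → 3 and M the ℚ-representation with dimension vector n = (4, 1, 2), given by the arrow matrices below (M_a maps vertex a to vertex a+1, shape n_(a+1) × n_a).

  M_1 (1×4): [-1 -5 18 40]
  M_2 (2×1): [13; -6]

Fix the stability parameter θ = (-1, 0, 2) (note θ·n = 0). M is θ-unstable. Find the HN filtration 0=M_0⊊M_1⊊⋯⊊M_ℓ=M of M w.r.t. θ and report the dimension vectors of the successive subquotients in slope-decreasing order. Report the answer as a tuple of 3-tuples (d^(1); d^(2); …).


Via rank(M_{q-1}∘⋯∘M_p): M ≅ I[1,1]^3, I[1,3], I[3,3].
μ_θ-semistable layers: μ^(1)=2; μ^(2)=0; μ^(3)=-1

((0, 0, 2); (0, 1, 0); (4, 0, 0))


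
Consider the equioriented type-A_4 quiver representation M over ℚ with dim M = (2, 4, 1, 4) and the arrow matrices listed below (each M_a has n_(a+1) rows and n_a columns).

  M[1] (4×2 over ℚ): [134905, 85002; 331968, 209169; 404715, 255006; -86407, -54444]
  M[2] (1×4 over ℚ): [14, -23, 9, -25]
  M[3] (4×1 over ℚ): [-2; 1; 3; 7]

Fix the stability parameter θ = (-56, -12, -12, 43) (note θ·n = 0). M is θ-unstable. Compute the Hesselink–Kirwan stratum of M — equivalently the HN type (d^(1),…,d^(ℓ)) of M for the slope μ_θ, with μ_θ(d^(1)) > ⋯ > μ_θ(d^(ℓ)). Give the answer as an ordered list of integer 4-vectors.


Via rank(M_{q-1}∘⋯∘M_p): M ≅ I[1,2], I[1,4], I[2,2]^2, I[4,4]^3.
μ_θ-semistable layers: μ^(1)=43; μ^(2)=-12; μ^(3)=-56

((0, 0, 0, 4); (0, 4, 1, 0); (2, 0, 0, 0))


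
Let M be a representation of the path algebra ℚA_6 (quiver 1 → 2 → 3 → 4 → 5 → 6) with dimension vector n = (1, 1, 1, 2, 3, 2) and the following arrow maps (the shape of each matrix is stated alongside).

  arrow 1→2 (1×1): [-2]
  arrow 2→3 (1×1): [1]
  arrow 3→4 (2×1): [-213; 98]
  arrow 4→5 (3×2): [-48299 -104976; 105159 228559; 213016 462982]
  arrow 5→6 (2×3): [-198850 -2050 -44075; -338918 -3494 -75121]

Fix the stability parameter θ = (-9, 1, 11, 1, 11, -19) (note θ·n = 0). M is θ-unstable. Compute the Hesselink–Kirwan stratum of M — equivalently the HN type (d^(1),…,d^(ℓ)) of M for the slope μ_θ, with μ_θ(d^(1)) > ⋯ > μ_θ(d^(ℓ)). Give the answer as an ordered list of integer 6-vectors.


Barcode: M ≅ I[1,5], I[4,5], I[5,6], I[6,6]. HN layers by μ_θ (6 steps, strictly decreasing):
  μ^(1)=11; μ^(2)=6; μ^(3)=1; μ^(4)=-4; μ^(5)=-9; μ^(6)=-19

((0, 0, 0, 0, 2, 0); (0, 0, 1, 1, 0, 0); (0, 1, 0, 1, 0, 0); (0, 0, 0, 0, 1, 1); (1, 0, 0, 0, 0, 0); (0, 0, 0, 0, 0, 1))


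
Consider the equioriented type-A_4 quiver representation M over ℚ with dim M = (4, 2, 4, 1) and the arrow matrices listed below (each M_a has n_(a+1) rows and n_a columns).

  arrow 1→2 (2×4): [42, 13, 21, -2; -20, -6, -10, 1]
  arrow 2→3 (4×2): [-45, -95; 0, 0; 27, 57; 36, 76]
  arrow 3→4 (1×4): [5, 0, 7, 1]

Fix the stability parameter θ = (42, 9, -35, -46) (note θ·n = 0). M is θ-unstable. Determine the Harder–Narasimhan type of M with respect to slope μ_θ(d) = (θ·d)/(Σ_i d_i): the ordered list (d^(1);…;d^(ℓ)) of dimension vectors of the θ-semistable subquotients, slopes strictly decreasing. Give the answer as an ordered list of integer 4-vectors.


Barcode: M ≅ I[1,1]^2, I[1,2], I[1,3], I[3,3]^2, I[3,4]. HN layers by μ_θ (5 steps, strictly decreasing):
  μ^(1)=42; μ^(2)=51/2; μ^(3)=16/3; μ^(4)=-35; μ^(5)=-81/2

((2, 0, 0, 0); (1, 1, 0, 0); (1, 1, 1, 0); (0, 0, 2, 0); (0, 0, 1, 1))


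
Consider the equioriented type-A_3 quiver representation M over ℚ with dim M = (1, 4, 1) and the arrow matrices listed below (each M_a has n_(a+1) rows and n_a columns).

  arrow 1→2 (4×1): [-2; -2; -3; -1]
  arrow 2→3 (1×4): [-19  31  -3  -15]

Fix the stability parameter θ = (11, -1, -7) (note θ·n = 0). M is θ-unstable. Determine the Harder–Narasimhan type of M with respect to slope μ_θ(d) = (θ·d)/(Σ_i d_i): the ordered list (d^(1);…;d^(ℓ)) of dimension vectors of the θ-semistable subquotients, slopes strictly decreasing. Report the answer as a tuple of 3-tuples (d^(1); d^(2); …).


Barcode: M ≅ I[1,2], I[2,2]^2, I[2,3]. HN layers by μ_θ (3 steps, strictly decreasing):
  μ^(1)=5; μ^(2)=-1; μ^(3)=-4

((1, 1, 0); (0, 2, 0); (0, 1, 1))


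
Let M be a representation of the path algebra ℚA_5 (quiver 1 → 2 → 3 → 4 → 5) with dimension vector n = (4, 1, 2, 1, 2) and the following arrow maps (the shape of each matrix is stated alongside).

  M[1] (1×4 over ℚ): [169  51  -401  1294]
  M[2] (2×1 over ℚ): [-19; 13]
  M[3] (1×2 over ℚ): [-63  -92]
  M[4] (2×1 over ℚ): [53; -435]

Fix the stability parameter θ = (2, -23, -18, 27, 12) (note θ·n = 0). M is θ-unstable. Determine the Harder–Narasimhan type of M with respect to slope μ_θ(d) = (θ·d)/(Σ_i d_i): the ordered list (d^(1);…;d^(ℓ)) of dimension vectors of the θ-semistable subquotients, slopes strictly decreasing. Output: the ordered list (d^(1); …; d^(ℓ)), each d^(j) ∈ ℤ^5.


Interval decomposition of M: I[1,1]^3, I[1,5], I[3,3], I[5,5].
HN type (ℓ=5): μ^(1)=39/2; μ^(2)=12; μ^(3)=2; μ^(4)=-13; μ^(5)=-18

((0, 0, 0, 1, 1); (0, 0, 0, 0, 1); (3, 0, 0, 0, 0); (1, 1, 1, 0, 0); (0, 0, 1, 0, 0))


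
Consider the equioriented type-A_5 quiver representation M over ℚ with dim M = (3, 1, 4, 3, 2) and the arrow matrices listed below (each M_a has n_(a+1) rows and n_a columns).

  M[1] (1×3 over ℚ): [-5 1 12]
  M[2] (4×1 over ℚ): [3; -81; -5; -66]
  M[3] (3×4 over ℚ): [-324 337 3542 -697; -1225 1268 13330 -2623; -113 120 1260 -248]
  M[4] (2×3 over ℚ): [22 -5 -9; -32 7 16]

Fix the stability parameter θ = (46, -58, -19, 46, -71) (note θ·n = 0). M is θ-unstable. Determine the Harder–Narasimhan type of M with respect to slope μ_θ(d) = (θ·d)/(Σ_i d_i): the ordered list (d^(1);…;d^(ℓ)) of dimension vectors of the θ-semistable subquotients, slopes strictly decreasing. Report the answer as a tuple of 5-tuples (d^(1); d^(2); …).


Interval decomposition of M: I[1,1]^2, I[1,5], I[3,3], I[3,4], I[3,5].
HN type (ℓ=4): μ^(1)=46; μ^(2)=-56/5; μ^(3)=-25/2; μ^(4)=-19

((2, 0, 0, 1, 0); (1, 1, 1, 1, 1); (0, 0, 0, 1, 1); (0, 0, 3, 0, 0))


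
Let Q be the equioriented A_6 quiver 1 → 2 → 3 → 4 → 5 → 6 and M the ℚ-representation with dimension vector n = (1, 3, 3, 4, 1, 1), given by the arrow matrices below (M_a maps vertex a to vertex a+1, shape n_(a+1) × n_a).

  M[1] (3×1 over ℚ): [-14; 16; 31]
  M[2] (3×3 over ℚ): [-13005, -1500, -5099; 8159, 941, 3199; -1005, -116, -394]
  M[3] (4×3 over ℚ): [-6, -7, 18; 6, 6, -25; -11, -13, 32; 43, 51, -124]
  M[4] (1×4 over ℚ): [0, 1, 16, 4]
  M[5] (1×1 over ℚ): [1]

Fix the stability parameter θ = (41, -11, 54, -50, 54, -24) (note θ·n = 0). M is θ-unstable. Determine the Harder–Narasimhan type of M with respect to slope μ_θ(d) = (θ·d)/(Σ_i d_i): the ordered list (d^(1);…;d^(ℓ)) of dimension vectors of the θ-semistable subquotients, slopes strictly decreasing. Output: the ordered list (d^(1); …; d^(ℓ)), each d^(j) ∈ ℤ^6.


Barcode: M ≅ I[1,4], I[2,4], I[2,6], I[4,4]. HN layers by μ_θ (5 steps, strictly decreasing):
  μ^(1)=15; μ^(2)=17/2; μ^(3)=2; μ^(4)=-11; μ^(5)=-50

((0, 0, 0, 0, 1, 1); (1, 1, 1, 1, 0, 0); (0, 0, 2, 2, 0, 0); (0, 2, 0, 0, 0, 0); (0, 0, 0, 1, 0, 0))


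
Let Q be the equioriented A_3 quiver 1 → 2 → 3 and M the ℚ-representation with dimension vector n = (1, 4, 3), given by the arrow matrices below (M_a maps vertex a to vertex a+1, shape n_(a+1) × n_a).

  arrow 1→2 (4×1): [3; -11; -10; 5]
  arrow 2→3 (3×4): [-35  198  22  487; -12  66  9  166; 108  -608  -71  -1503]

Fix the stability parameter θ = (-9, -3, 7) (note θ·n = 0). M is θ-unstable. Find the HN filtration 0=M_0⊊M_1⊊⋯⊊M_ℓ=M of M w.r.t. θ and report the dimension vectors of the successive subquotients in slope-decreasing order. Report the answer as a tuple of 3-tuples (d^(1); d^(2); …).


Barcode: M ≅ I[1,3], I[2,2], I[2,3]^2. HN layers by μ_θ (3 steps, strictly decreasing):
  μ^(1)=7; μ^(2)=-3; μ^(3)=-9

((0, 0, 3); (0, 4, 0); (1, 0, 0))


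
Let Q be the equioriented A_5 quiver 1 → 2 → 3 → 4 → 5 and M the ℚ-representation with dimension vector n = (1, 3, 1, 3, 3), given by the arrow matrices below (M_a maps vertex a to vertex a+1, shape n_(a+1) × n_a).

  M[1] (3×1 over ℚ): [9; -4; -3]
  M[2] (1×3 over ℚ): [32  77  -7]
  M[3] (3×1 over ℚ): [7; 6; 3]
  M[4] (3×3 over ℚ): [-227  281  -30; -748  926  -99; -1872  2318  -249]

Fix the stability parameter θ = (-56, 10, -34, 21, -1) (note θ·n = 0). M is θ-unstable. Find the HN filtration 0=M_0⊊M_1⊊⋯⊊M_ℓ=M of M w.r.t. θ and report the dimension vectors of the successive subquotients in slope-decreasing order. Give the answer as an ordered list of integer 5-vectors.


Via rank(M_{q-1}∘⋯∘M_p): M ≅ I[1,5], I[2,2]^2, I[4,4], I[4,5], I[5,5].
μ_θ-semistable layers: μ^(1)=21; μ^(2)=10; μ^(3)=-1; μ^(4)=-12; μ^(5)=-56

((0, 0, 0, 1, 0); (0, 2, 0, 2, 2); (0, 0, 0, 0, 1); (0, 1, 1, 0, 0); (1, 0, 0, 0, 0))


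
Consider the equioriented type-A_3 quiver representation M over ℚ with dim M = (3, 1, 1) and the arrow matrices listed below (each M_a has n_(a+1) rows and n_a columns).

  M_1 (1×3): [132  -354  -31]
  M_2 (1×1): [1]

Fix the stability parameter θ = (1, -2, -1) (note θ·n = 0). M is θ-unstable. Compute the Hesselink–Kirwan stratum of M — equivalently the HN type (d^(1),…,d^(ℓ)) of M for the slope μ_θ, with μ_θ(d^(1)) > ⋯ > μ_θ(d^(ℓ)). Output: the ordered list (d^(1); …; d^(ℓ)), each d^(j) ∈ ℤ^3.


Via rank(M_{q-1}∘⋯∘M_p): M ≅ I[1,1]^2, I[1,3].
μ_θ-semistable layers: μ^(1)=1; μ^(2)=-2/3

((2, 0, 0); (1, 1, 1))


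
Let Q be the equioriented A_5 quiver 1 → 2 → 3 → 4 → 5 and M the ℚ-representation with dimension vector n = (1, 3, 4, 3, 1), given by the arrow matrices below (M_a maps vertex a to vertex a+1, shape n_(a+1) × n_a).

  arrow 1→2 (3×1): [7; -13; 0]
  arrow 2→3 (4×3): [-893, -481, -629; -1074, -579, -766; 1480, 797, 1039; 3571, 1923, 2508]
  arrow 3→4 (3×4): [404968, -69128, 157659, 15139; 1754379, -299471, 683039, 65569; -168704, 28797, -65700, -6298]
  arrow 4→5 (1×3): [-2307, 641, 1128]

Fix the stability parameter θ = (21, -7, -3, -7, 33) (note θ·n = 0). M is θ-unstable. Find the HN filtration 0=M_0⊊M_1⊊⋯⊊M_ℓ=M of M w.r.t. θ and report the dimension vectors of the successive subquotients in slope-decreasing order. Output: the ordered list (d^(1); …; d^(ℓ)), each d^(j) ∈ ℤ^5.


Via rank(M_{q-1}∘⋯∘M_p): M ≅ I[1,5], I[2,4]^2, I[3,3].
μ_θ-semistable layers: μ^(1)=33; μ^(2)=1; μ^(3)=-3; μ^(4)=-5; μ^(5)=-7

((0, 0, 0, 0, 1); (1, 1, 1, 1, 0); (0, 0, 1, 0, 0); (0, 0, 2, 2, 0); (0, 2, 0, 0, 0))


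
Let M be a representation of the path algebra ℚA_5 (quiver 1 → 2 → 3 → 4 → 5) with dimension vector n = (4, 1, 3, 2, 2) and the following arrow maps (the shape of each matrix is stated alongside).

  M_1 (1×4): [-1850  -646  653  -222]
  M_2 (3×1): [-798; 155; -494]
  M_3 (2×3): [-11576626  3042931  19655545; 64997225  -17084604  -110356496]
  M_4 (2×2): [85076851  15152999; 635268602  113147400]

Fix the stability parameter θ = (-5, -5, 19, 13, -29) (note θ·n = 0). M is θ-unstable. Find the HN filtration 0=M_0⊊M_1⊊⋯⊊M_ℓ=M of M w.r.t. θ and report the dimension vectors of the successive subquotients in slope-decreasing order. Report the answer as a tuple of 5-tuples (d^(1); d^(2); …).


Via rank(M_{q-1}∘⋯∘M_p): M ≅ I[1,1]^3, I[1,5], I[3,3], I[3,5].
μ_θ-semistable layers: μ^(1)=19; μ^(2)=1; μ^(3)=-5

((0, 0, 1, 0, 0); (0, 0, 2, 2, 2); (4, 1, 0, 0, 0))


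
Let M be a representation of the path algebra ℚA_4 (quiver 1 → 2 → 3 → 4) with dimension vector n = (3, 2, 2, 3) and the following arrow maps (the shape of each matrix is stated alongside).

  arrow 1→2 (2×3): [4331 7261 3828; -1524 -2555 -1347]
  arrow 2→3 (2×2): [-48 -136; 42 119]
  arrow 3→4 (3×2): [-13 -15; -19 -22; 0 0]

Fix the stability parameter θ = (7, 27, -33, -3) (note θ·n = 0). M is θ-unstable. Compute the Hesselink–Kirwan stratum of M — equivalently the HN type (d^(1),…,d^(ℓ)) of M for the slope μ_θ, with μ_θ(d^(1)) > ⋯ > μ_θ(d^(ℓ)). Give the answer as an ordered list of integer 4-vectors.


Interval decomposition of M: I[1,1], I[1,2], I[1,4], I[3,4], I[4,4].
HN type (ℓ=5): μ^(1)=27; μ^(2)=7; μ^(3)=-1/2; μ^(4)=-3; μ^(5)=-33

((0, 1, 0, 0); (2, 0, 0, 0); (1, 1, 1, 1); (0, 0, 0, 2); (0, 0, 1, 0))


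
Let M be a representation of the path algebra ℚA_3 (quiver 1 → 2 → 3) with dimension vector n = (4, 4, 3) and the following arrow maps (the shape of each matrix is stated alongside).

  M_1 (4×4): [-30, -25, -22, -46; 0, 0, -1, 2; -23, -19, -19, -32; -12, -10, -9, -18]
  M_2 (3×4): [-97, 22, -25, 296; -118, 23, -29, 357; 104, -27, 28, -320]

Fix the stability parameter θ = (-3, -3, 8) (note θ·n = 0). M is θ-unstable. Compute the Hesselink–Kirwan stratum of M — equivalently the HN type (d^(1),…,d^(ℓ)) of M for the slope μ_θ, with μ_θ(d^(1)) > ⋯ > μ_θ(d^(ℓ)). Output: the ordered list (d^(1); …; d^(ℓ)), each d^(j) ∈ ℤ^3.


Barcode: M ≅ I[1,1], I[1,3]^3, I[2,2]. HN layers by μ_θ (2 steps, strictly decreasing):
  μ^(1)=8; μ^(2)=-3

((0, 0, 3); (4, 4, 0))


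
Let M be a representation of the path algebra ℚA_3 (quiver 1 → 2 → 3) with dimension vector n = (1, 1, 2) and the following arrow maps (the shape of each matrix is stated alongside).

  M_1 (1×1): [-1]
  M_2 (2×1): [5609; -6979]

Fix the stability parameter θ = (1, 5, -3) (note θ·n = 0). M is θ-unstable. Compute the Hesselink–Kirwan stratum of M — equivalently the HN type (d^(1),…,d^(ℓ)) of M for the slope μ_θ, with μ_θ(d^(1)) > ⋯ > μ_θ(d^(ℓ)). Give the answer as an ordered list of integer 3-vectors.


Barcode: M ≅ I[1,3], I[3,3]. HN layers by μ_θ (2 steps, strictly decreasing):
  μ^(1)=1; μ^(2)=-3

((1, 1, 1); (0, 0, 1))


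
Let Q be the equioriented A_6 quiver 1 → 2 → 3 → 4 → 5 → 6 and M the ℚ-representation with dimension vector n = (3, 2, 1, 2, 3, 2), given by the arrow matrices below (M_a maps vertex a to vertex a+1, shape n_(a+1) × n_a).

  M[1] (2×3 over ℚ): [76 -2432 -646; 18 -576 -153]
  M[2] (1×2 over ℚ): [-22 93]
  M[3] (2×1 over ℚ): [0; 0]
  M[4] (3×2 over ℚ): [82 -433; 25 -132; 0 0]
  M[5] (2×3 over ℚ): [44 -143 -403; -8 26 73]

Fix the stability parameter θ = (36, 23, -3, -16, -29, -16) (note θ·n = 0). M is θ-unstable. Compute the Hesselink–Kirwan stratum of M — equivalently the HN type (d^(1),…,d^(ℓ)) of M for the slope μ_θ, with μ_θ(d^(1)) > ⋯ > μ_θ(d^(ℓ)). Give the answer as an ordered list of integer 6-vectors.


Via rank(M_{q-1}∘⋯∘M_p): M ≅ I[1,1]^2, I[1,3], I[2,2], I[4,5], I[4,6], I[5,6].
μ_θ-semistable layers: μ^(1)=36; μ^(2)=23; μ^(3)=56/3; μ^(4)=-16; μ^(5)=-45/2; μ^(6)=-29

((2, 0, 0, 0, 0, 0); (0, 1, 0, 0, 0, 0); (1, 1, 1, 0, 0, 0); (0, 0, 0, 0, 0, 2); (0, 0, 0, 2, 2, 0); (0, 0, 0, 0, 1, 0))


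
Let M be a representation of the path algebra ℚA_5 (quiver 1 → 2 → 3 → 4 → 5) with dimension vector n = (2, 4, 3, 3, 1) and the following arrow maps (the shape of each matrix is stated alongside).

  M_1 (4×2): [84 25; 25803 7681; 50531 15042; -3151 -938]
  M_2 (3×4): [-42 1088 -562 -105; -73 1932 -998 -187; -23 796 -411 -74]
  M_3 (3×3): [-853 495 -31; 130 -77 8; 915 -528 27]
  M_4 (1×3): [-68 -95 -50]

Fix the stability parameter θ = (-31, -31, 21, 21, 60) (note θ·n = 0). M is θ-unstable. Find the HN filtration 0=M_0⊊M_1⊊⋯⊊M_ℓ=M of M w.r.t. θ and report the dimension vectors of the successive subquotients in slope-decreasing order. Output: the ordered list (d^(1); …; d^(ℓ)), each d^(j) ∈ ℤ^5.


Barcode: M ≅ I[1,4], I[1,5], I[2,2], I[2,3], I[4,4]. HN layers by μ_θ (3 steps, strictly decreasing):
  μ^(1)=60; μ^(2)=21; μ^(3)=-31

((0, 0, 0, 0, 1); (0, 0, 3, 3, 0); (2, 4, 0, 0, 0))


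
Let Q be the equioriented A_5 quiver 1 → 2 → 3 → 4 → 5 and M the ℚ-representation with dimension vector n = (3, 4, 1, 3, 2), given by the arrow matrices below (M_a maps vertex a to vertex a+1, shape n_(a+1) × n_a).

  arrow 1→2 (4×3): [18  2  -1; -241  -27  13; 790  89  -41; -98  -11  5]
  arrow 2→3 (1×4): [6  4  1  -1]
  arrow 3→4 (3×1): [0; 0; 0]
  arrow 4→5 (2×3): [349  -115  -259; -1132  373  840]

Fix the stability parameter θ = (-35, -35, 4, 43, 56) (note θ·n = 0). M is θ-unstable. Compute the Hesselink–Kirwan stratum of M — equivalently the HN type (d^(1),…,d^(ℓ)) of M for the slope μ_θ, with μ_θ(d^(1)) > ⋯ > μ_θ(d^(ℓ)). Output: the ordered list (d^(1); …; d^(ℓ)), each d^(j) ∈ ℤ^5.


Interval decomposition of M: I[1,2]^2, I[1,3], I[2,2], I[4,4], I[4,5]^2.
HN type (ℓ=4): μ^(1)=56; μ^(2)=43; μ^(3)=4; μ^(4)=-35

((0, 0, 0, 0, 2); (0, 0, 0, 3, 0); (0, 0, 1, 0, 0); (3, 4, 0, 0, 0))
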